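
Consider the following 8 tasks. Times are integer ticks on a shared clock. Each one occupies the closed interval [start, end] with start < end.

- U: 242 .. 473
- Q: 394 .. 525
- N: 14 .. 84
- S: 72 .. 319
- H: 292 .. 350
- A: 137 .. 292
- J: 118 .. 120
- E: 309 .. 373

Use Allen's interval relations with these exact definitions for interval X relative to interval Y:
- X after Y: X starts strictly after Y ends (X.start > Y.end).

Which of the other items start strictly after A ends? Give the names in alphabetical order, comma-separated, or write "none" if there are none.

E, Q

Target A = [137, 292].
E [309, 373] → after → yes.
H [292, 350] → met-by → no.
J [118, 120] → before → no.
N [14, 84] → before → no.
Q [394, 525] → after → yes.
S [72, 319] → contains → no.
U [242, 473] → overlapped-by → no.
Result: E, Q.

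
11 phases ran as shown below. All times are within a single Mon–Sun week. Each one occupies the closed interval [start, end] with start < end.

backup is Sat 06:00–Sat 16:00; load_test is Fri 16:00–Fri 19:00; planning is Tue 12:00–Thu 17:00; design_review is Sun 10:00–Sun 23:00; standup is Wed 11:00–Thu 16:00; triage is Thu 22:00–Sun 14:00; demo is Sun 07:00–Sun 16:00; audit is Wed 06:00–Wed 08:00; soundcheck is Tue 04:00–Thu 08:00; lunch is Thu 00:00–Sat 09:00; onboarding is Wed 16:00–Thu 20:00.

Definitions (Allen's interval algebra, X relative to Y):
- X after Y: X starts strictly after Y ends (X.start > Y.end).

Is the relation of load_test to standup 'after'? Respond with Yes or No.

load_test = [Fri 16:00, Fri 19:00], standup = [Wed 11:00, Thu 16:00].
Actual relation of load_test to standup: after.
Asked whether 'after' holds → Yes.

Yes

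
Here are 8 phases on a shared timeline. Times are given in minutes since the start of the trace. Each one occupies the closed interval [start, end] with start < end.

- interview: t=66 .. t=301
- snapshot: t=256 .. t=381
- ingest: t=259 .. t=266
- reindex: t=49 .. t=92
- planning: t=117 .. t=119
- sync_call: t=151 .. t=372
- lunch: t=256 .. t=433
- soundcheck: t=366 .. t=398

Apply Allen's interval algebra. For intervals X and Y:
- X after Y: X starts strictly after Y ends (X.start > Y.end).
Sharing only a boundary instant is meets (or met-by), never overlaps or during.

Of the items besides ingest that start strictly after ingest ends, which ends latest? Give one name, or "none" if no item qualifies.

Target ingest = [t=259, t=266].
interview [t=66, t=301] → contains → excluded.
lunch [t=256, t=433] → contains → excluded.
planning [t=117, t=119] → before → excluded.
reindex [t=49, t=92] → before → excluded.
snapshot [t=256, t=381] → contains → excluded.
soundcheck [t=366, t=398] → after → candidate.
sync_call [t=151, t=372] → contains → excluded.
Among candidates, latest end is t=398 → soundcheck.

soundcheck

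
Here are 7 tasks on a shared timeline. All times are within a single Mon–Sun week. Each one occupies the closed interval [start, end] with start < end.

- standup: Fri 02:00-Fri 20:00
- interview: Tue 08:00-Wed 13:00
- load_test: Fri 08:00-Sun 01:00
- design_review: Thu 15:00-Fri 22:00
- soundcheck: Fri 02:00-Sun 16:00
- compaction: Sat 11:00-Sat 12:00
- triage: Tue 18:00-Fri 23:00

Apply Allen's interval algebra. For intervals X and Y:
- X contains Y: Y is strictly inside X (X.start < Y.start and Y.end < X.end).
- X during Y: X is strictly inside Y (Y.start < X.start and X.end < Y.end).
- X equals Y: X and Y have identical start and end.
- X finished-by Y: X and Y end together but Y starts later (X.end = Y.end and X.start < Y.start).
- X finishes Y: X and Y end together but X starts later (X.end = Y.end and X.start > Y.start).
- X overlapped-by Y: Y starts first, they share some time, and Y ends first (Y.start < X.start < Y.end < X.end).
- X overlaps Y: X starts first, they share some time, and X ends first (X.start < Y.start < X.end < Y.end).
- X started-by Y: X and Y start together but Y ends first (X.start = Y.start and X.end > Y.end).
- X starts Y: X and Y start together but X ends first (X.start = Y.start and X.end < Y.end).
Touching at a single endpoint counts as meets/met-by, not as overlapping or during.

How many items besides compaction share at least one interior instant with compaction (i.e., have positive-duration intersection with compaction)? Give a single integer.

2

Target compaction = [Sat 11:00, Sat 12:00].
design_review [Thu 15:00, Fri 22:00] → before → no.
interview [Tue 08:00, Wed 13:00] → before → no.
load_test [Fri 08:00, Sun 01:00] → contains → counts.
soundcheck [Fri 02:00, Sun 16:00] → contains → counts.
standup [Fri 02:00, Fri 20:00] → before → no.
triage [Tue 18:00, Fri 23:00] → before → no.
Total: 2.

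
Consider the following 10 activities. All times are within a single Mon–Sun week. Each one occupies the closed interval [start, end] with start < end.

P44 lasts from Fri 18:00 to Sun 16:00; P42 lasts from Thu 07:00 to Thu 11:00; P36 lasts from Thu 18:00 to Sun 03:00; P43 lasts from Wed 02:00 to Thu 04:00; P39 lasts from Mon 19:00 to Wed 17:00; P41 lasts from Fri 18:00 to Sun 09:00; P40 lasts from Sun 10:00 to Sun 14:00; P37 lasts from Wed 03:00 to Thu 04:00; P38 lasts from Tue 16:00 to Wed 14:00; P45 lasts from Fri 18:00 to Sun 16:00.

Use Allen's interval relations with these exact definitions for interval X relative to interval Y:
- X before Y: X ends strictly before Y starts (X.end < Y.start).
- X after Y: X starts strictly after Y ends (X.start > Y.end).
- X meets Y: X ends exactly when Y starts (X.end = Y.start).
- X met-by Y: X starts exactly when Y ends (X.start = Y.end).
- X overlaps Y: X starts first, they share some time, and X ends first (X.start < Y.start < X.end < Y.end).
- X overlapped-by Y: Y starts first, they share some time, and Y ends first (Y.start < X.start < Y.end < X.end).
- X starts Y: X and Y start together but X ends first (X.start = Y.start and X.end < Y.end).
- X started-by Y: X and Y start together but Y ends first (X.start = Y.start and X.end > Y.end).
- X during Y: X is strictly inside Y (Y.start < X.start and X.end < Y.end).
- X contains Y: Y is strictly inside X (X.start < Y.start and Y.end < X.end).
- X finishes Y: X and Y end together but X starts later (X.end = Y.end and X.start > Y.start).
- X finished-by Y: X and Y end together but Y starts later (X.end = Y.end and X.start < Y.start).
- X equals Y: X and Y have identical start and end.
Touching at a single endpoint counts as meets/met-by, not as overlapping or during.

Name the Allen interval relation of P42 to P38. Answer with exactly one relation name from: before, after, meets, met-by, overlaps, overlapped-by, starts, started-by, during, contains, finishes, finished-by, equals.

after

P42 = [Thu 07:00, Thu 11:00]; P38 = [Tue 16:00, Wed 14:00].
Compare endpoints: P42.start > P38.start, P42.start > P38.end, P42.end > P38.start, P42.end > P38.end.
That pattern is 'after'.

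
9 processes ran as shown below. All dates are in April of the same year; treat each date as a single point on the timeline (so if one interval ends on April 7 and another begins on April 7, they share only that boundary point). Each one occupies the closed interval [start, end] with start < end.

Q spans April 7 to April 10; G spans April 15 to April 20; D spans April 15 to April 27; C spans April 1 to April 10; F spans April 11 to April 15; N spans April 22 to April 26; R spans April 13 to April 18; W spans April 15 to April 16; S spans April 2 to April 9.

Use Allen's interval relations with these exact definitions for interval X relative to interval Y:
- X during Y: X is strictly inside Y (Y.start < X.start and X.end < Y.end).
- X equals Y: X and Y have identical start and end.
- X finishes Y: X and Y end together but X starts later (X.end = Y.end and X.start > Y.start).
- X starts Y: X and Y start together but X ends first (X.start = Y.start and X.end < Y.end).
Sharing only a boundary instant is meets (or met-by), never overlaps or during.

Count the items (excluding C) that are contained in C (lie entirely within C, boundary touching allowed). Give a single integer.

Target C = [April 1, April 10].
D [April 15, April 27] → after → no.
F [April 11, April 15] → after → no.
G [April 15, April 20] → after → no.
N [April 22, April 26] → after → no.
Q [April 7, April 10] → finishes → counts.
R [April 13, April 18] → after → no.
S [April 2, April 9] → during → counts.
W [April 15, April 16] → after → no.
Total: 2.

2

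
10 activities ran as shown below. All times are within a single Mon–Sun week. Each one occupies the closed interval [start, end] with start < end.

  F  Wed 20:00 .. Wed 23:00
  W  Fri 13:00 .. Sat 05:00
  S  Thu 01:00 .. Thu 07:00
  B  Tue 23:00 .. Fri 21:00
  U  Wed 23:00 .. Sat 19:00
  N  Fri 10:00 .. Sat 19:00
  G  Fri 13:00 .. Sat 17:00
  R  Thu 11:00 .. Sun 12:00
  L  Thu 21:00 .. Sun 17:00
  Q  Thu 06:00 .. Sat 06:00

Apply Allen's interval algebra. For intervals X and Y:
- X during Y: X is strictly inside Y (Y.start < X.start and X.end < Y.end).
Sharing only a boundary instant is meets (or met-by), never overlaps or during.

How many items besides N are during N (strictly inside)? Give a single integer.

2

Target N = [Fri 10:00, Sat 19:00].
B [Tue 23:00, Fri 21:00] → overlaps → no.
F [Wed 20:00, Wed 23:00] → before → no.
G [Fri 13:00, Sat 17:00] → during → counts.
L [Thu 21:00, Sun 17:00] → contains → no.
Q [Thu 06:00, Sat 06:00] → overlaps → no.
R [Thu 11:00, Sun 12:00] → contains → no.
S [Thu 01:00, Thu 07:00] → before → no.
U [Wed 23:00, Sat 19:00] → finished-by → no.
W [Fri 13:00, Sat 05:00] → during → counts.
Total: 2.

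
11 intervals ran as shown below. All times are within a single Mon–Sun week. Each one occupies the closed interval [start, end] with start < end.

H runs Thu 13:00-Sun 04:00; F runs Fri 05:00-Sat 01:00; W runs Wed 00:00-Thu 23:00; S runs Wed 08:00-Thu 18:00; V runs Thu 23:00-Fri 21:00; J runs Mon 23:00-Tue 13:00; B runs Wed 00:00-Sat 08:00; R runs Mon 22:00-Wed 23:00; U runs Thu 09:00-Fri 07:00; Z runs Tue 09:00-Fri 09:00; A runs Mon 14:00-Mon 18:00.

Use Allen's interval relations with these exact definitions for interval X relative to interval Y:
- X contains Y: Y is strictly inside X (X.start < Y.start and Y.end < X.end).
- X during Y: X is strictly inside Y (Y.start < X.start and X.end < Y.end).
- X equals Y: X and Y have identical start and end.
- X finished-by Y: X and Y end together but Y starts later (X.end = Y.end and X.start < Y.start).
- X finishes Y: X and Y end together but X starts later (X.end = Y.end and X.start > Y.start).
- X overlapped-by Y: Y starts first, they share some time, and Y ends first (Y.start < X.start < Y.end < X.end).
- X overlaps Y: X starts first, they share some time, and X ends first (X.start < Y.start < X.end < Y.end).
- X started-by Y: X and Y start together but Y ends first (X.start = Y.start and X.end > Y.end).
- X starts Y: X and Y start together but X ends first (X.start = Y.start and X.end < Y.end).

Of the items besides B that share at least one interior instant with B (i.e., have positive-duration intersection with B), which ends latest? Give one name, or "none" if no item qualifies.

H

Target B = [Wed 00:00, Sat 08:00].
A [Mon 14:00, Mon 18:00] → before → excluded.
F [Fri 05:00, Sat 01:00] → during → candidate.
H [Thu 13:00, Sun 04:00] → overlapped-by → candidate.
J [Mon 23:00, Tue 13:00] → before → excluded.
R [Mon 22:00, Wed 23:00] → overlaps → candidate.
S [Wed 08:00, Thu 18:00] → during → candidate.
U [Thu 09:00, Fri 07:00] → during → candidate.
V [Thu 23:00, Fri 21:00] → during → candidate.
W [Wed 00:00, Thu 23:00] → starts → candidate.
Z [Tue 09:00, Fri 09:00] → overlaps → candidate.
Among candidates, latest end is Sun 04:00 → H.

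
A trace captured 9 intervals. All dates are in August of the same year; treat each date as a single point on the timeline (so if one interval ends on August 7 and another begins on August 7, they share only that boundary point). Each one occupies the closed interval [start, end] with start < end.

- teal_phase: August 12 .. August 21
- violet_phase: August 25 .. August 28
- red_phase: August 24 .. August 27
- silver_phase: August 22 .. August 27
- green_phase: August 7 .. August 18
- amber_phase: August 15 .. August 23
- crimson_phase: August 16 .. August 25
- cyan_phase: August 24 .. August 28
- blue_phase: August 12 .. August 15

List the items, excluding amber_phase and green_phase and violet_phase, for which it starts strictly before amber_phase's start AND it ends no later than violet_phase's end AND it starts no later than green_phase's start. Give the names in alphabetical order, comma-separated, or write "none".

Conditions: its start is strictly before amber_phase's start (X.start < August 15) AND its end is no later than violet_phase's end (X.end <= August 28) AND its start is no later than green_phase's start (X.start <= August 7).
blue_phase: start August 12 < August 15? ✓; end August 15 <= August 28? ✓; start August 12 <= August 7? ✗ → no.
crimson_phase: start August 16 < August 15? ✗; end August 25 <= August 28? ✓; start August 16 <= August 7? ✗ → no.
cyan_phase: start August 24 < August 15? ✗; end August 28 <= August 28? ✓; start August 24 <= August 7? ✗ → no.
red_phase: start August 24 < August 15? ✗; end August 27 <= August 28? ✓; start August 24 <= August 7? ✗ → no.
silver_phase: start August 22 < August 15? ✗; end August 27 <= August 28? ✓; start August 22 <= August 7? ✗ → no.
teal_phase: start August 12 < August 15? ✓; end August 21 <= August 28? ✓; start August 12 <= August 7? ✗ → no.
Result: none.

none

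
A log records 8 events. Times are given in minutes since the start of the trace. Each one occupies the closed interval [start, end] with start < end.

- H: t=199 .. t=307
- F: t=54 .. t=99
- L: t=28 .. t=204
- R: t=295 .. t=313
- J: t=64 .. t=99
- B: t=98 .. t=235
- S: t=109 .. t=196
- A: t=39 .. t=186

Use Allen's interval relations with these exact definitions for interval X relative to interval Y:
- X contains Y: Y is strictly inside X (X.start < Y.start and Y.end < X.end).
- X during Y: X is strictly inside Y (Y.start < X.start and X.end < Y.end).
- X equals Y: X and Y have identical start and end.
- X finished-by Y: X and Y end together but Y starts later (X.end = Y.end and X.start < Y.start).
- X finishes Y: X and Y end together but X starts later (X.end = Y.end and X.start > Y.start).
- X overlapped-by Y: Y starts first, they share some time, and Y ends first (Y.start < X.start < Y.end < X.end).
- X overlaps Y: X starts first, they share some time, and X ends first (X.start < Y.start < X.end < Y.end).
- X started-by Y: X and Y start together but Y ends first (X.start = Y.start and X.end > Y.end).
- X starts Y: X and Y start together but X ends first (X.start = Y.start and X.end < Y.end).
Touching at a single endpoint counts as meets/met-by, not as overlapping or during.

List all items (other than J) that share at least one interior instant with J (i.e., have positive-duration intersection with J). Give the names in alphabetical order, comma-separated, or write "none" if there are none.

A, B, F, L

Target J = [t=64, t=99].
A [t=39, t=186] → contains → yes.
B [t=98, t=235] → overlapped-by → yes.
F [t=54, t=99] → finished-by → yes.
H [t=199, t=307] → after → no.
L [t=28, t=204] → contains → yes.
R [t=295, t=313] → after → no.
S [t=109, t=196] → after → no.
Result: A, B, F, L.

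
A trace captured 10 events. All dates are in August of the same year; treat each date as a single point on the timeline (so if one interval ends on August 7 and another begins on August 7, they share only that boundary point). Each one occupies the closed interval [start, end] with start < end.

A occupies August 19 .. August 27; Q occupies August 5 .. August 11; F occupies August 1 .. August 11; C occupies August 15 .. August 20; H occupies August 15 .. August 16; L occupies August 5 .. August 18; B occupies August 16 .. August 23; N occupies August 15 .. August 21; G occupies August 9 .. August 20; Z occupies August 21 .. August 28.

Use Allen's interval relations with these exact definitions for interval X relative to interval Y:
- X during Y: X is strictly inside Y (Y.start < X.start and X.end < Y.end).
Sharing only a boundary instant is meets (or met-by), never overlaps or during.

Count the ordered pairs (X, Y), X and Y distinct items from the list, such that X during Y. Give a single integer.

Checking all 90 ordered pairs for relation 'during'; matching pairs in alphabetical order:
(H, G): H during G ✓
(H, L): H during L ✓
Count: 2.

2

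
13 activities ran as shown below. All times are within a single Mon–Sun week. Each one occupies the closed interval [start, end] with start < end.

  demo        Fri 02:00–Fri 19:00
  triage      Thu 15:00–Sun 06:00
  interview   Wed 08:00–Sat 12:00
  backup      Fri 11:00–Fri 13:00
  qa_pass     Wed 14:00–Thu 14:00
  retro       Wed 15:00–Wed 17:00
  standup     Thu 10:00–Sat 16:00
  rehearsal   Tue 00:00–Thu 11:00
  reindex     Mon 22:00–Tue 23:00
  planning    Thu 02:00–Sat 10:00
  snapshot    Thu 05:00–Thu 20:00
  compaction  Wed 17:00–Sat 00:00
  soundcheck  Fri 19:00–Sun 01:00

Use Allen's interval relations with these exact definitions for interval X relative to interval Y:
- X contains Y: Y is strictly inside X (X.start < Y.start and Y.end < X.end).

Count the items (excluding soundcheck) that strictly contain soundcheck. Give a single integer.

1

Target soundcheck = [Fri 19:00, Sun 01:00].
backup [Fri 11:00, Fri 13:00] → before → no.
compaction [Wed 17:00, Sat 00:00] → overlaps → no.
demo [Fri 02:00, Fri 19:00] → meets → no.
interview [Wed 08:00, Sat 12:00] → overlaps → no.
planning [Thu 02:00, Sat 10:00] → overlaps → no.
qa_pass [Wed 14:00, Thu 14:00] → before → no.
rehearsal [Tue 00:00, Thu 11:00] → before → no.
reindex [Mon 22:00, Tue 23:00] → before → no.
retro [Wed 15:00, Wed 17:00] → before → no.
snapshot [Thu 05:00, Thu 20:00] → before → no.
standup [Thu 10:00, Sat 16:00] → overlaps → no.
triage [Thu 15:00, Sun 06:00] → contains → counts.
Total: 1.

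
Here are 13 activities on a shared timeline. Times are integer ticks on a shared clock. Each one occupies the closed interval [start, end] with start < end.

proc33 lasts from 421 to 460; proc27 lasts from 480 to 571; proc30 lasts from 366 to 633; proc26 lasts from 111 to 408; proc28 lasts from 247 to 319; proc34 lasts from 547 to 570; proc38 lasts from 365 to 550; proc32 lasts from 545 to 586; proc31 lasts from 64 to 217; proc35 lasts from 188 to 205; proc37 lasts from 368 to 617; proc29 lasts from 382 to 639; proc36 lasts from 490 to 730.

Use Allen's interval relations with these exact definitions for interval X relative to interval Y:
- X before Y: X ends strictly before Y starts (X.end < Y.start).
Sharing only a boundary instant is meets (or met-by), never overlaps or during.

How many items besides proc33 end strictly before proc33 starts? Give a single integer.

4

Target proc33 = [421, 460].
proc26 [111, 408] → before → counts.
proc27 [480, 571] → after → no.
proc28 [247, 319] → before → counts.
proc29 [382, 639] → contains → no.
proc30 [366, 633] → contains → no.
proc31 [64, 217] → before → counts.
proc32 [545, 586] → after → no.
proc34 [547, 570] → after → no.
proc35 [188, 205] → before → counts.
proc36 [490, 730] → after → no.
proc37 [368, 617] → contains → no.
proc38 [365, 550] → contains → no.
Total: 4.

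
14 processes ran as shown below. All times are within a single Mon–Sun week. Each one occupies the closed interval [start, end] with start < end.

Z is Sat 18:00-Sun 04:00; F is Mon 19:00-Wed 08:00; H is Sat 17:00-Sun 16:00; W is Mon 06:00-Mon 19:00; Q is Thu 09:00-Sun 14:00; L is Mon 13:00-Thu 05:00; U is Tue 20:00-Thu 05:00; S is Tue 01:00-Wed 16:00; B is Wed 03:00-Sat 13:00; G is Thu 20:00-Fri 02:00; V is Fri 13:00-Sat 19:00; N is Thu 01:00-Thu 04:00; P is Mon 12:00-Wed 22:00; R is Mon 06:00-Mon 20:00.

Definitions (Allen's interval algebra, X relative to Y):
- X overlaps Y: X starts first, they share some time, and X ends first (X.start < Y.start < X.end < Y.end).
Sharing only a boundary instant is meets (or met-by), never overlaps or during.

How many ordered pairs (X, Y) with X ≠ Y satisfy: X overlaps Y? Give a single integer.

20

Checking all 182 ordered pairs for relation 'overlaps'; matching pairs in alphabetical order:
(B, Q): B overlaps Q ✓
(B, V): B overlaps V ✓
(F, B): F overlaps B ✓
(F, S): F overlaps S ✓
(F, U): F overlaps U ✓
(L, B): L overlaps B ✓
(P, B): P overlaps B ✓
(P, L): P overlaps L ✓
(P, U): P overlaps U ✓
(Q, H): Q overlaps H ✓
(R, F): R overlaps F ✓
(R, L): R overlaps L ✓
(R, P): R overlaps P ✓
(S, B): S overlaps B ✓
(S, U): S overlaps U ✓
(U, B): U overlaps B ✓
(V, H): V overlaps H ✓
(V, Z): V overlaps Z ✓
(W, L): W overlaps L ✓
(W, P): W overlaps P ✓
Count: 20.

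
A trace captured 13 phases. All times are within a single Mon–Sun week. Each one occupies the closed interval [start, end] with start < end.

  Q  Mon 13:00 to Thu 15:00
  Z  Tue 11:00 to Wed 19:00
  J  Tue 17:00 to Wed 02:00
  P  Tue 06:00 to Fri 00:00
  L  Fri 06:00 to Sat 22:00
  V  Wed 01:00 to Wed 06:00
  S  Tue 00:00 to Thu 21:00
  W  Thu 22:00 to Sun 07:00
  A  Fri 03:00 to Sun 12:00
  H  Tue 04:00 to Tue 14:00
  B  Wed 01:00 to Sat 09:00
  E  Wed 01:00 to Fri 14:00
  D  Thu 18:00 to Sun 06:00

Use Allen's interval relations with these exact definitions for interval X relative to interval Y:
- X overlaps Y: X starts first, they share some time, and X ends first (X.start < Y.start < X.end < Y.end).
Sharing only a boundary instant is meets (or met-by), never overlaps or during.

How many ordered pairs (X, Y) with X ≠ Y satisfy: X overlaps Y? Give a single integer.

30

Checking all 156 ordered pairs for relation 'overlaps'; matching pairs in alphabetical order:
(B, A): B overlaps A ✓
(B, D): B overlaps D ✓
(B, L): B overlaps L ✓
(B, W): B overlaps W ✓
(D, A): D overlaps A ✓
(D, W): D overlaps W ✓
(E, A): E overlaps A ✓
(E, D): E overlaps D ✓
(E, L): E overlaps L ✓
(E, W): E overlaps W ✓
(H, P): H overlaps P ✓
(H, Z): H overlaps Z ✓
(J, B): J overlaps B ✓
(J, E): J overlaps E ✓
(J, V): J overlaps V ✓
(P, B): P overlaps B ✓
(P, D): P overlaps D ✓
(P, E): P overlaps E ✓
(P, W): P overlaps W ✓
(Q, B): Q overlaps B ✓
(Q, E): Q overlaps E ✓
(Q, P): Q overlaps P ✓
(Q, S): Q overlaps S ✓
(S, B): S overlaps B ✓
... plus 6 further pairs not listed.
Count: 30.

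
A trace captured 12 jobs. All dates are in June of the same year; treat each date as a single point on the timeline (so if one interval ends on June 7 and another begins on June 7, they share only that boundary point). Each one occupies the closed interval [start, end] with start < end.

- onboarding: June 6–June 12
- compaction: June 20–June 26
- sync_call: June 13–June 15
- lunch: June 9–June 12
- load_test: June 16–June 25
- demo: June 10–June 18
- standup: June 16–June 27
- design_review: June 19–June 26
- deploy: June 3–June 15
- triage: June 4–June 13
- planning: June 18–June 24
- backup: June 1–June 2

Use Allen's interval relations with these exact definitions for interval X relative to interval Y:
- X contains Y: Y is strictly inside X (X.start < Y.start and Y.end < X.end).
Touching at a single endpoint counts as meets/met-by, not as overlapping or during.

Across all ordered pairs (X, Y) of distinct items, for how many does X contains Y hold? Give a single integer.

10

Checking all 132 ordered pairs for relation 'contains'; matching pairs in alphabetical order:
(demo, sync_call): demo contains sync_call ✓
(deploy, lunch): deploy contains lunch ✓
(deploy, onboarding): deploy contains onboarding ✓
(deploy, triage): deploy contains triage ✓
(load_test, planning): load_test contains planning ✓
(standup, compaction): standup contains compaction ✓
(standup, design_review): standup contains design_review ✓
(standup, planning): standup contains planning ✓
(triage, lunch): triage contains lunch ✓
(triage, onboarding): triage contains onboarding ✓
Count: 10.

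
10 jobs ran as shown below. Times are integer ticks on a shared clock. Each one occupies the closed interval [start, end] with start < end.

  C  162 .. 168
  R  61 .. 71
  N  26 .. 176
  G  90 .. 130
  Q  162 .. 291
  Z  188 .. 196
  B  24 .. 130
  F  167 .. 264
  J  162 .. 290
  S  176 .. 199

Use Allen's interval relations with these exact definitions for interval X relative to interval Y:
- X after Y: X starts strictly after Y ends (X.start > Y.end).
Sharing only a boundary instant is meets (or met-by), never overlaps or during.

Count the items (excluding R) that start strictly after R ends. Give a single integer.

7

Target R = [61, 71].
B [24, 130] → contains → no.
C [162, 168] → after → counts.
F [167, 264] → after → counts.
G [90, 130] → after → counts.
J [162, 290] → after → counts.
N [26, 176] → contains → no.
Q [162, 291] → after → counts.
S [176, 199] → after → counts.
Z [188, 196] → after → counts.
Total: 7.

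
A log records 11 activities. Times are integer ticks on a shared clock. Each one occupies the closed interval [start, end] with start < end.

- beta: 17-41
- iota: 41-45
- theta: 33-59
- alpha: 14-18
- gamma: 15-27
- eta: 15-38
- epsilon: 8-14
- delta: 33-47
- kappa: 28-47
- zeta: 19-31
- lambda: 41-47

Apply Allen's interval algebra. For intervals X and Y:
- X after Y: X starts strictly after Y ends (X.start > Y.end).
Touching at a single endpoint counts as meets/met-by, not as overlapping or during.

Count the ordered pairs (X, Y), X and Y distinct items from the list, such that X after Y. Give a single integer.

Checking all 110 ordered pairs for relation 'after'; matching pairs in alphabetical order:
(beta, epsilon): beta after epsilon ✓
(delta, alpha): delta after alpha ✓
(delta, epsilon): delta after epsilon ✓
(delta, gamma): delta after gamma ✓
(delta, zeta): delta after zeta ✓
(eta, epsilon): eta after epsilon ✓
(gamma, epsilon): gamma after epsilon ✓
(iota, alpha): iota after alpha ✓
(iota, epsilon): iota after epsilon ✓
(iota, eta): iota after eta ✓
(iota, gamma): iota after gamma ✓
(iota, zeta): iota after zeta ✓
(kappa, alpha): kappa after alpha ✓
(kappa, epsilon): kappa after epsilon ✓
(kappa, gamma): kappa after gamma ✓
(lambda, alpha): lambda after alpha ✓
(lambda, epsilon): lambda after epsilon ✓
(lambda, eta): lambda after eta ✓
(lambda, gamma): lambda after gamma ✓
(lambda, zeta): lambda after zeta ✓
(theta, alpha): theta after alpha ✓
(theta, epsilon): theta after epsilon ✓
(theta, gamma): theta after gamma ✓
(theta, zeta): theta after zeta ✓
... plus 2 further pairs not listed.
Count: 26.

26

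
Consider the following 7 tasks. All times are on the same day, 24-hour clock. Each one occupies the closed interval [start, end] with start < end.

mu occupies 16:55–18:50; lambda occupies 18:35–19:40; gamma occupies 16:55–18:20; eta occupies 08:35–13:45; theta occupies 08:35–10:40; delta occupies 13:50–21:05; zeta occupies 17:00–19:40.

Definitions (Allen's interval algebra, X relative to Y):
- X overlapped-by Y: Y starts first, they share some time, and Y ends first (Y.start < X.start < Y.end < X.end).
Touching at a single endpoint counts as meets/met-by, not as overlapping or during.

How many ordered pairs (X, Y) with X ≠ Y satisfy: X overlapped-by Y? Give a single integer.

Checking all 42 ordered pairs for relation 'overlapped-by'; matching pairs in alphabetical order:
(lambda, mu): lambda overlapped-by mu ✓
(zeta, gamma): zeta overlapped-by gamma ✓
(zeta, mu): zeta overlapped-by mu ✓
Count: 3.

3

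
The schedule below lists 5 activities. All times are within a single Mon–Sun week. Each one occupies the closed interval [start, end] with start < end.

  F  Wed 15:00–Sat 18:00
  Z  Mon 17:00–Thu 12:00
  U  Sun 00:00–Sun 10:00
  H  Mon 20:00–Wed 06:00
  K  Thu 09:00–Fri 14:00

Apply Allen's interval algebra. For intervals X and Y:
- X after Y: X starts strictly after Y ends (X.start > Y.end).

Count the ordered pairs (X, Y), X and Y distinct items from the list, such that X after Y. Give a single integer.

6

Checking all 20 ordered pairs for relation 'after'; matching pairs in alphabetical order:
(F, H): F after H ✓
(K, H): K after H ✓
(U, F): U after F ✓
(U, H): U after H ✓
(U, K): U after K ✓
(U, Z): U after Z ✓
Count: 6.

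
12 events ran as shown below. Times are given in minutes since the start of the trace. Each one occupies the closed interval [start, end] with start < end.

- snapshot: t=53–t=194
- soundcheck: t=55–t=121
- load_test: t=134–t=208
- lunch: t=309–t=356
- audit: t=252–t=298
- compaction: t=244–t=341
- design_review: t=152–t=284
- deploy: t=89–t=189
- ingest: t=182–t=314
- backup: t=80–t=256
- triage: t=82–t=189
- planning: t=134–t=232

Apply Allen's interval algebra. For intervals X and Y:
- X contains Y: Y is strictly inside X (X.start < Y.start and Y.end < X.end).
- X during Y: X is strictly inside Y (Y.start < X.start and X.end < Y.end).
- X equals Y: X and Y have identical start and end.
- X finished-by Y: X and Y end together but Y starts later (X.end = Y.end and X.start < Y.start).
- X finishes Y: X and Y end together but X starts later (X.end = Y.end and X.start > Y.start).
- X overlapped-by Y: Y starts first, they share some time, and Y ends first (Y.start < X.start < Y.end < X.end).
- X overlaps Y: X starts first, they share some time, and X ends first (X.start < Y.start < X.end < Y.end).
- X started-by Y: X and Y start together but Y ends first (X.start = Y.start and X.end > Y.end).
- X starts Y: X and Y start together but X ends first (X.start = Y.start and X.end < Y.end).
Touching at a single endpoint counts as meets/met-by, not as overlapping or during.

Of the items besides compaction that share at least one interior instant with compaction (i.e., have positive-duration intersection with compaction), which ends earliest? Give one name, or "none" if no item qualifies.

Target compaction = [t=244, t=341].
audit [t=252, t=298] → during → candidate.
backup [t=80, t=256] → overlaps → candidate.
deploy [t=89, t=189] → before → excluded.
design_review [t=152, t=284] → overlaps → candidate.
ingest [t=182, t=314] → overlaps → candidate.
load_test [t=134, t=208] → before → excluded.
lunch [t=309, t=356] → overlapped-by → candidate.
planning [t=134, t=232] → before → excluded.
snapshot [t=53, t=194] → before → excluded.
soundcheck [t=55, t=121] → before → excluded.
triage [t=82, t=189] → before → excluded.
Among candidates, earliest end is t=256 → backup.

backup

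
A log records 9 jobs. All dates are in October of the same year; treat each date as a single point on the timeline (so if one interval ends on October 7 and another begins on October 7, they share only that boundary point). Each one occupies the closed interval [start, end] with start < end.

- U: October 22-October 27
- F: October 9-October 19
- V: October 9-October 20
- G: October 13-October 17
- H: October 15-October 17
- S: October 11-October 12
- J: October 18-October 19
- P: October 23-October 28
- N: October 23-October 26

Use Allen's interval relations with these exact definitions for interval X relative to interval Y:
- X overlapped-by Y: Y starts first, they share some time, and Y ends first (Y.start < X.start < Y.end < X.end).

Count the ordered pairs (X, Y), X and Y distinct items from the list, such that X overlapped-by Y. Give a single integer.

1

Checking all 72 ordered pairs for relation 'overlapped-by'; matching pairs in alphabetical order:
(P, U): P overlapped-by U ✓
Count: 1.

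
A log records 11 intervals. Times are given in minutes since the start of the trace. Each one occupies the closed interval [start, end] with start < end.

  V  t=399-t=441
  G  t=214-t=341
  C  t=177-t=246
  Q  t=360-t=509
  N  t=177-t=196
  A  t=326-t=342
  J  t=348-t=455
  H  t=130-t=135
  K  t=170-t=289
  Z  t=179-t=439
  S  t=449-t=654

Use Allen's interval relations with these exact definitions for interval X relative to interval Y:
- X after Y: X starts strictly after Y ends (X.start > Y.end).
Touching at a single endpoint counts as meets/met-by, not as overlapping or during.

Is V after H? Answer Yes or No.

V = [t=399, t=441], H = [t=130, t=135].
Actual relation of V to H: after.
Asked whether 'after' holds → Yes.

Yes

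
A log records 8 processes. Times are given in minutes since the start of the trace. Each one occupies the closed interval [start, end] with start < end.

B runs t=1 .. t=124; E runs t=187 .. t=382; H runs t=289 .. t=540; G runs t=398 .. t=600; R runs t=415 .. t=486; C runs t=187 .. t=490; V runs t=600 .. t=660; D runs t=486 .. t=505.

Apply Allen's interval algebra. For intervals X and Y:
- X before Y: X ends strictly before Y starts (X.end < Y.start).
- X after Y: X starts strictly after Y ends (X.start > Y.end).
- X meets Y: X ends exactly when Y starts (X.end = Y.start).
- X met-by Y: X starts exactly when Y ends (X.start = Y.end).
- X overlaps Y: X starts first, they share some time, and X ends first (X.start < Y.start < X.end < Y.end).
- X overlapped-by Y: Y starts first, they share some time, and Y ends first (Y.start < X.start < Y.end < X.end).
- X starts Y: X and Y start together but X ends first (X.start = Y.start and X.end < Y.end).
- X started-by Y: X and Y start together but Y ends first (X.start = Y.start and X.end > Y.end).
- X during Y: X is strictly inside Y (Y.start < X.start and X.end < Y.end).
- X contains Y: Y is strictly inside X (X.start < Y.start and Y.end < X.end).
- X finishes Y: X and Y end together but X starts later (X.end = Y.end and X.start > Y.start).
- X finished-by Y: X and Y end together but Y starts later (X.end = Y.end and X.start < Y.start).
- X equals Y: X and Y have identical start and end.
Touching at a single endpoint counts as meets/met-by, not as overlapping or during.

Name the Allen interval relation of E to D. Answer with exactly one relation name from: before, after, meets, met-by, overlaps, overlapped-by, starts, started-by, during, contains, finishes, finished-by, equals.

E = [t=187, t=382]; D = [t=486, t=505].
Compare endpoints: E.start < D.start, E.start < D.end, E.end < D.start, E.end < D.end.
That pattern is 'before'.

before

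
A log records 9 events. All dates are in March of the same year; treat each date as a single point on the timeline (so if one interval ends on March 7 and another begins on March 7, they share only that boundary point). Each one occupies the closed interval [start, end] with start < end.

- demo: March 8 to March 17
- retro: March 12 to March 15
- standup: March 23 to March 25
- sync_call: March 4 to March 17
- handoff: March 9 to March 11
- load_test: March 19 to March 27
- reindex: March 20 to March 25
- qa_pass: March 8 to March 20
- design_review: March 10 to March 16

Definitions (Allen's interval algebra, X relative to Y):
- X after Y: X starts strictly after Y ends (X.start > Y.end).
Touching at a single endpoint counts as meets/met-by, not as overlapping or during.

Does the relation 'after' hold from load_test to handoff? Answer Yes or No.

load_test = [March 19, March 27], handoff = [March 9, March 11].
Actual relation of load_test to handoff: after.
Asked whether 'after' holds → Yes.

Yes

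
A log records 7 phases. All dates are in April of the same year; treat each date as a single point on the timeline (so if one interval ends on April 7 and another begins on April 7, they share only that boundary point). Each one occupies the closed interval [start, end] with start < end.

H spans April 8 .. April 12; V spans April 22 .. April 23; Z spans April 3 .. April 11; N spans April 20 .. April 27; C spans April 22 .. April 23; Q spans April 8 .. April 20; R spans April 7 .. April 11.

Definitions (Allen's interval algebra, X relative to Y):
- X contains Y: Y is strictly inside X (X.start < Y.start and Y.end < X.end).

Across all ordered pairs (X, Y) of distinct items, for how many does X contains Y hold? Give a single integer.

Checking all 42 ordered pairs for relation 'contains'; matching pairs in alphabetical order:
(N, C): N contains C ✓
(N, V): N contains V ✓
Count: 2.

2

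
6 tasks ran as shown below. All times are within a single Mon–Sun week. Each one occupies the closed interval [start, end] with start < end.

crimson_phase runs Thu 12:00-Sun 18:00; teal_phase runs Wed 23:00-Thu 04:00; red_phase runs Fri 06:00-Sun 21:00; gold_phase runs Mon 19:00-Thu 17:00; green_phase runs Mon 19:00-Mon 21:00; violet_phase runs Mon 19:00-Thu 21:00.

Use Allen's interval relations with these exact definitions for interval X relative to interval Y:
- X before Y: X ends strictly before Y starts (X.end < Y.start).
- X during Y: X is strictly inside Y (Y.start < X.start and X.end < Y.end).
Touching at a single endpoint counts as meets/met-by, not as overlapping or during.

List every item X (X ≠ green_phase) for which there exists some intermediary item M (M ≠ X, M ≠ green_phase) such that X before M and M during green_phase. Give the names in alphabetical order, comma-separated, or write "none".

none

Target green_phase = [Mon 19:00, Mon 21:00].
Intermediaries M with M during green_phase: none.
Union: none.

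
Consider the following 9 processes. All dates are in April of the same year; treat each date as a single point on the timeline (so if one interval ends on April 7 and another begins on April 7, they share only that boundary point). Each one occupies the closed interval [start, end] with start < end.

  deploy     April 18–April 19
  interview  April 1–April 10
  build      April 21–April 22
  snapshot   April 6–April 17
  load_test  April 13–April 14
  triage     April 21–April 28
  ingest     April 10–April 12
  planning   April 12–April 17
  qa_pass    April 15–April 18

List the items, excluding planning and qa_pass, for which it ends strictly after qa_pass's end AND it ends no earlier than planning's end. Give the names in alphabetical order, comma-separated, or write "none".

build, deploy, triage

Conditions: its end is strictly after qa_pass's end (X.end > April 18) AND its end is no earlier than planning's end (X.end >= April 17).
build: end April 22 > April 18? ✓; end April 22 >= April 17? ✓ → yes.
deploy: end April 19 > April 18? ✓; end April 19 >= April 17? ✓ → yes.
ingest: end April 12 > April 18? ✗; end April 12 >= April 17? ✗ → no.
interview: end April 10 > April 18? ✗; end April 10 >= April 17? ✗ → no.
load_test: end April 14 > April 18? ✗; end April 14 >= April 17? ✗ → no.
snapshot: end April 17 > April 18? ✗; end April 17 >= April 17? ✓ → no.
triage: end April 28 > April 18? ✓; end April 28 >= April 17? ✓ → yes.
Result: build, deploy, triage.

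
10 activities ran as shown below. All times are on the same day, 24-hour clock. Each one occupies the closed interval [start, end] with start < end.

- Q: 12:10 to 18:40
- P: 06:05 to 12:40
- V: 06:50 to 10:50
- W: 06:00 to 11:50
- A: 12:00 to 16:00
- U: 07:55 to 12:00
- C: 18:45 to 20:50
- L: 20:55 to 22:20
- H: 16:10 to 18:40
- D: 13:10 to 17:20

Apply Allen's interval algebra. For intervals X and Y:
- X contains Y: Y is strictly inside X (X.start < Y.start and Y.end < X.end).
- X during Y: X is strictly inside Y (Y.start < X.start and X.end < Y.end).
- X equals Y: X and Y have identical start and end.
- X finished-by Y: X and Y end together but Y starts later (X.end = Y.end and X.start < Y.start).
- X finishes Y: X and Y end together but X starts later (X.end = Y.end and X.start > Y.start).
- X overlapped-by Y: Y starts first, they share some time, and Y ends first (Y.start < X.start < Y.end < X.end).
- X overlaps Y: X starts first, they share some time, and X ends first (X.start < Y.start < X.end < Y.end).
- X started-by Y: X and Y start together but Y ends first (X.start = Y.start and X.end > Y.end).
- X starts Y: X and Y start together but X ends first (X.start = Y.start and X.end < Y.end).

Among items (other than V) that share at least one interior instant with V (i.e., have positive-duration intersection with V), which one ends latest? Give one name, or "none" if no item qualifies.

P

Target V = [06:50, 10:50].
A [12:00, 16:00] → after → excluded.
C [18:45, 20:50] → after → excluded.
D [13:10, 17:20] → after → excluded.
H [16:10, 18:40] → after → excluded.
L [20:55, 22:20] → after → excluded.
P [06:05, 12:40] → contains → candidate.
Q [12:10, 18:40] → after → excluded.
U [07:55, 12:00] → overlapped-by → candidate.
W [06:00, 11:50] → contains → candidate.
Among candidates, latest end is 12:40 → P.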